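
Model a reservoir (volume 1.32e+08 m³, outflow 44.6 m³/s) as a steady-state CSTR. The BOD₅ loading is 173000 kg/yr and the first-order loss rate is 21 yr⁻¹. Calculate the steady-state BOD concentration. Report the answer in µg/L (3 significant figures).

Outflow Q = 44.6 m³/s × 3.156e+07 s/yr = 1.407e+09 m³/yr.
Steady-state CSTR mass balance: W = Q·C + k·V·C, so C = W/(Q + kV).
Q + kV = 1.407e+09 + 21·1.32e+08 = 4.179e+09 m³/yr.
C = 173000/4.179e+09 = 4.139e-05 kg/m³ = 0.04139 mg/L = 41.39 µg/L.

41.4 µg/L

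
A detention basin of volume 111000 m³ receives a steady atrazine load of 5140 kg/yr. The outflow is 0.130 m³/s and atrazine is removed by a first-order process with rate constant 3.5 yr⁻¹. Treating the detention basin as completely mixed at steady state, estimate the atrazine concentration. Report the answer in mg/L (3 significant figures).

1.14 mg/L

Outflow Q = 0.130 m³/s × 3.156e+07 s/yr = 4.102e+06 m³/yr.
Steady-state CSTR mass balance: W = Q·C + k·V·C, so C = W/(Q + kV).
Q + kV = 4.102e+06 + 3.5·111000 = 4.491e+06 m³/yr.
C = 5140/4.491e+06 = 0.001145 kg/m³ = 1.145 mg/L.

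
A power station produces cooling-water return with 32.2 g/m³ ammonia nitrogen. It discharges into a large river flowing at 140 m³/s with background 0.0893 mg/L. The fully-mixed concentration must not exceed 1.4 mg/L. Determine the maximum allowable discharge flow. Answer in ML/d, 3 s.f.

515 ML/d

Mass balance at complete mixing: C_std·(Q_w + Q_r) = Q_w·C_e + Q_r·C_b.
Rearranging, Q_w = Q_r·(C_std − C_b)/(C_e − C_std) = 140·(1.4 − 0.0893) / (32.2 − 1.4) = 5.958 m³/s.
= 514.7 ML/d.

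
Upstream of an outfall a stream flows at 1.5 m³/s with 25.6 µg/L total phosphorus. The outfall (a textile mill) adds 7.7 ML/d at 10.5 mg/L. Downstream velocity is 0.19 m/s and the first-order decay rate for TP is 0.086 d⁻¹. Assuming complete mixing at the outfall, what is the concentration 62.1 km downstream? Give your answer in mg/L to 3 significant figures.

7.7 ML/d = 0.08912 m³/s.
25.6 µg/L = 0.0256 mg/L.
After complete mixing, C₀ = (0.08912·10.5 + 1.5·0.0256) / 1.589 = 0.613 mg/L.
Travel time t = 6.21e+04 m / 0.19 m/s = 3.268e+05 s = 3.783 d.
C = 0.613·exp(−0.086·3.783) = 0.613·0.7223 = 0.4428 mg/L.

0.443 mg/L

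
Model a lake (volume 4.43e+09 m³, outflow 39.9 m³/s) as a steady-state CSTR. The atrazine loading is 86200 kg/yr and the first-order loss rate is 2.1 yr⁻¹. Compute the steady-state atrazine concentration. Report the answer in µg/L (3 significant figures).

Outflow Q = 39.9 m³/s × 3.156e+07 s/yr = 1.259e+09 m³/yr.
Steady-state CSTR mass balance: W = Q·C + k·V·C, so C = W/(Q + kV).
Q + kV = 1.259e+09 + 2.1·4.43e+09 = 1.056e+10 m³/yr.
C = 86200/1.056e+10 = 8.161e-06 kg/m³ = 0.008161 mg/L = 8.161 µg/L.

8.16 µg/L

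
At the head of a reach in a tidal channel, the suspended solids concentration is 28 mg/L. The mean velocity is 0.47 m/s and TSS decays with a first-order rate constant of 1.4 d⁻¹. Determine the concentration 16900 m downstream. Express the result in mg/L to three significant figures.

Travel time t = 16900 m / 0.47 m/s = 1.69e+04/0.47 = 3.596e+04 s = 0.4162 d.
First-order decay: C = 28·exp(−1.4·0.4162) = 28·0.5584 = 15.64 mg/L.

15.6 mg/L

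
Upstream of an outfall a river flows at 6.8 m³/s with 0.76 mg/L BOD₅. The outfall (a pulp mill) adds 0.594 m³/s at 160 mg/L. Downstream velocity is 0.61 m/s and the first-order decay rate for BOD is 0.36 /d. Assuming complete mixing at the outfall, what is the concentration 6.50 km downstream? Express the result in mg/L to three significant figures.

After complete mixing, C₀ = (0.594·160 + 6.8·0.76) / 7.394 = 13.55 mg/L.
Travel time t = 6500 m / 0.61 m/s = 1.066e+04 s = 0.1233 d.
C = 13.55·exp(−0.36·0.1233) = 13.55·0.9566 = 12.96 mg/L.

13.0 mg/L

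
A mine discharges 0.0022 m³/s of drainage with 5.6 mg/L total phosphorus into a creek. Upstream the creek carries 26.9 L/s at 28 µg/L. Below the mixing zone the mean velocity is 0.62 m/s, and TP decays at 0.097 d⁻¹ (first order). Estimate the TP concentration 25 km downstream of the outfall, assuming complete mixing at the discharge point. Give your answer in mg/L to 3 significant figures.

0.429 mg/L

26.9 L/s = 0.0269 m³/s.
28 µg/L = 0.028 mg/L.
After complete mixing, C₀ = (0.0022·5.6 + 0.0269·0.028) / 0.0291 = 0.4493 mg/L.
Travel time t = 2.5e+04 m / 0.62 m/s = 4.032e+04 s = 0.4667 d.
C = 0.4493·exp(−0.097·0.4667) = 0.4493·0.9557 = 0.4294 mg/L.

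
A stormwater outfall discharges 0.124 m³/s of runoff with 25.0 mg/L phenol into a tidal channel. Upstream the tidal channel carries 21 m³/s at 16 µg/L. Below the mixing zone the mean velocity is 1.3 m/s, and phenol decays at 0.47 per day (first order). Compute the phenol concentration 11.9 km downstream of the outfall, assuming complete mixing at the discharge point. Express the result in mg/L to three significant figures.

0.155 mg/L

16 µg/L = 0.016 mg/L.
After complete mixing, C₀ = (0.124·25 + 21·0.016) / 21.12 = 0.1627 mg/L.
Travel time t = 1.19e+04 m / 1.3 m/s = 9154 s = 0.1059 d.
C = 0.1627·exp(−0.47·0.1059) = 0.1627·0.9514 = 0.1548 mg/L.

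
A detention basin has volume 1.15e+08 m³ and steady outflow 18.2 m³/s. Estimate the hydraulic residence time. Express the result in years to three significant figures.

0.200 yr

Q = 18.2 m³/s × 3.156e+07 s/yr = 5.743e+08 m³/yr.
Hydraulic residence time τ = V/Q = 1.15e+08/5.743e+08 = 0.2002 yr.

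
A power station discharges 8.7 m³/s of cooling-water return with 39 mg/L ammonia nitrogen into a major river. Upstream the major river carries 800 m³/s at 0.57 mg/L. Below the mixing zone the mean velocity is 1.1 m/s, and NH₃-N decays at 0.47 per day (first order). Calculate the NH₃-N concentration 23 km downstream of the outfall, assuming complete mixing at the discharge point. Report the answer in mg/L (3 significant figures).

After complete mixing, C₀ = (8.7·39 + 800·0.57) / 808.7 = 0.9834 mg/L.
Travel time t = 2.3e+04 m / 1.1 m/s = 2.091e+04 s = 0.242 d.
C = 0.9834·exp(−0.47·0.242) = 0.9834·0.8925 = 0.8777 mg/L.

0.878 mg/L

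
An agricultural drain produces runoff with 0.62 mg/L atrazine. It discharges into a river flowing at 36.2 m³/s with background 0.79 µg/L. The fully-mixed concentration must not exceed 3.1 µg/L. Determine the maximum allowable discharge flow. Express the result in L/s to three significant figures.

136 L/s

0.79 µg/L = 0.00079 mg/L.
3.1 µg/L = 0.0031 mg/L.
Mass balance at complete mixing: C_std·(Q_w + Q_r) = Q_w·C_e + Q_r·C_b.
Rearranging, Q_w = Q_r·(C_std − C_b)/(C_e − C_std) = 36.2·(0.0031 − 0.00079) / (0.62 − 0.0031) = 0.1356 m³/s.
= 135.6 L/s.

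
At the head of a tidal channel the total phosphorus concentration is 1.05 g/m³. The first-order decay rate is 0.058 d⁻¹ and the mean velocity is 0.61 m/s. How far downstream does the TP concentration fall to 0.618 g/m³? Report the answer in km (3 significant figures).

From C = C₀·e^(−kt), t = ln(C₀/C)/k = ln(1.05/0.618)/0.058 = 0.5301/0.058 = 9.139 d.
Distance = v·t = 0.61 m/s × 7.896e+05 s = 4.817e+05 m = 481.7 km.

482 km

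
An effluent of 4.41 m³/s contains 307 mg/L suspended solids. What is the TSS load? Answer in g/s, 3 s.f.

Mass flux = Q·C = 4.41 m³/s × 307 g/m³ = 1354 g/s.

1350 g/s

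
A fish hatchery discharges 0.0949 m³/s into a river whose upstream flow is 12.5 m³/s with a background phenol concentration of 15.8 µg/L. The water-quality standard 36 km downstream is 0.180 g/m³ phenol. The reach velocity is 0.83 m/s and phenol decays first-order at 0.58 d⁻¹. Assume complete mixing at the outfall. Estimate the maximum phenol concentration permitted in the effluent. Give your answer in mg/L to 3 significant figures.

15.8 µg/L = 0.0158 mg/L.
Travel time to the compliance point: t = 3.6e+04/0.83 = 4.337e+04 s = 0.502 d; decay factor exp(−0.58·0.502) = 0.7474.
So the concentration just after mixing may be at most 0.18/0.7474 = 0.2408 mg/L.
Mass balance: 0.2408·12.59 = 0.0949·Cₑ + 12.5·0.0158.
Cₑ = (3.033 − 0.1975) / 0.0949 = 29.88 mg/L.

29.9 mg/L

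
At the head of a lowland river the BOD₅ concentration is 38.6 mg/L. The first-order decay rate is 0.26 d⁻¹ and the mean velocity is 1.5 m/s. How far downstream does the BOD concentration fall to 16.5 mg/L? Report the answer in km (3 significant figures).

From C = C₀·e^(−kt), t = ln(C₀/C)/k = ln(38.6/16.5)/0.26 = 0.8499/0.26 = 3.269 d.
Distance = v·t = 1.5 m/s × 2.824e+05 s = 4.236e+05 m = 423.6 km.

424 km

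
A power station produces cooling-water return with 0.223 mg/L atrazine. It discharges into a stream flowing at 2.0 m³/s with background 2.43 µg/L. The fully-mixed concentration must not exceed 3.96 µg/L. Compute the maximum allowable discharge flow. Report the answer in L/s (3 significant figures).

2.43 µg/L = 0.00243 mg/L.
3.96 µg/L = 0.00396 mg/L.
Mass balance at complete mixing: C_std·(Q_w + Q_r) = Q_w·C_e + Q_r·C_b.
Rearranging, Q_w = Q_r·(C_std − C_b)/(C_e − C_std) = 2.0·(0.00396 − 0.00243) / (0.223 − 0.00396) = 0.01397 m³/s.
= 13.97 L/s.

14.0 L/s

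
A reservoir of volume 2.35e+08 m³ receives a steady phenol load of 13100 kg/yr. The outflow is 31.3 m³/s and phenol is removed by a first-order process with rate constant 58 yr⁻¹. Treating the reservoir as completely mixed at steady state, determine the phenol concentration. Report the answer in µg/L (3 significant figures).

Outflow Q = 31.3 m³/s × 3.156e+07 s/yr = 9.878e+08 m³/yr.
Steady-state CSTR mass balance: W = Q·C + k·V·C, so C = W/(Q + kV).
Q + kV = 9.878e+08 + 58·2.35e+08 = 1.462e+10 m³/yr.
C = 13100/1.462e+10 = 8.962e-07 kg/m³ = 0.0008962 mg/L = 0.8962 µg/L.

0.896 µg/L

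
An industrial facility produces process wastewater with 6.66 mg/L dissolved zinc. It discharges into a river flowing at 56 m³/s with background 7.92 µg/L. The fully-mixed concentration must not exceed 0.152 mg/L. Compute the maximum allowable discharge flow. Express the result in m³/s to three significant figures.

1.24 m³/s

7.92 µg/L = 0.00792 mg/L.
Mass balance at complete mixing: C_std·(Q_w + Q_r) = Q_w·C_e + Q_r·C_b.
Rearranging, Q_w = Q_r·(C_std − C_b)/(C_e − C_std) = 56·(0.152 − 0.00792) / (6.66 − 0.152) = 1.24 m³/s.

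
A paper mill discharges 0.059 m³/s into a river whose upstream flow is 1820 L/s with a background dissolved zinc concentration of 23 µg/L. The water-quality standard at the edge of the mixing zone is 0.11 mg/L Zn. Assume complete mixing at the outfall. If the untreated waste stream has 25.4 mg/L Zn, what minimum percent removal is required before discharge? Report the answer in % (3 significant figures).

1820 L/s = 1.82 m³/s.
23 µg/L = 0.023 mg/L.
Mass balance: 0.11·1.879 = 0.059·Cₑ + 1.82·0.023.
Cₑ = (0.2067 − 0.04186) / 0.059 = 2.794 mg/L.
Required removal = 1 − 2.794/25.4 = 89 %.

89.0 %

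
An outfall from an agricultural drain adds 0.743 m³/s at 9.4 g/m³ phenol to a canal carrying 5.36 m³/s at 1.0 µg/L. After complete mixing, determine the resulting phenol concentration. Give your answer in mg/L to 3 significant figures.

1.0 µg/L = 0.001 mg/L.
Flow-weighted mixing gives C = (0.743·9.4 + 5.36·0.001) / (0.743 + 5.36) = 6.99/6.103 = 1.145 mg/L.

1.15 mg/L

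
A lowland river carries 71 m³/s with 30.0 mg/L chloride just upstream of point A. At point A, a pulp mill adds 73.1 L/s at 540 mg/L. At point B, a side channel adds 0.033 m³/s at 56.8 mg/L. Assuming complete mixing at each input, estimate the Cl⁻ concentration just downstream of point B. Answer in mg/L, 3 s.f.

30.5 mg/L

73.1 L/s = 0.0731 m³/s.
After input A: C = (71·30 + 0.0731·540) / 71.07 = 30.52 mg/L.
After input B: C = (71.07·30.52 + 0.033·56.8) / 71.11 = 30.54 mg/L.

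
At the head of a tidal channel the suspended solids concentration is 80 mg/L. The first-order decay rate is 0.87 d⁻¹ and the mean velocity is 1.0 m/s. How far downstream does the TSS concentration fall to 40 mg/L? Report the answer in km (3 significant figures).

From C = C₀·e^(−kt), t = ln(C₀/C)/k = ln(80/40)/0.87 = 0.6931/0.87 = 0.7967 d.
Distance = v·t = 1.0 m/s × 6.884e+04 s = 6.884e+04 m = 68.84 km.

68.8 km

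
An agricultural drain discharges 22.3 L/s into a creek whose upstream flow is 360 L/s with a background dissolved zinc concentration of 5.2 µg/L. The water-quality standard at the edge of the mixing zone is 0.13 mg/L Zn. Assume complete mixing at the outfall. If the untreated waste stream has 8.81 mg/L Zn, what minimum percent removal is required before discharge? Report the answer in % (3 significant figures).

22.3 L/s = 0.0223 m³/s.
360 L/s = 0.36 m³/s.
5.2 µg/L = 0.0052 mg/L.
Mass balance: 0.13·0.3823 = 0.0223·Cₑ + 0.36·0.0052.
Cₑ = (0.0497 − 0.001872) / 0.0223 = 2.145 mg/L.
Required removal = 1 − 2.145/8.81 = 75.66 %.

75.7 %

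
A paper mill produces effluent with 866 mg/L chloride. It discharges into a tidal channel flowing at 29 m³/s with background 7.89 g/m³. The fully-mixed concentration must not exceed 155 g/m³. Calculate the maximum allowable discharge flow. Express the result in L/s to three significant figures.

Mass balance at complete mixing: C_std·(Q_w + Q_r) = Q_w·C_e + Q_r·C_b.
Rearranging, Q_w = Q_r·(C_std − C_b)/(C_e − C_std) = 29·(155 − 7.89) / (866 − 155) = 6 m³/s.
= 6000 L/s.

6000 L/s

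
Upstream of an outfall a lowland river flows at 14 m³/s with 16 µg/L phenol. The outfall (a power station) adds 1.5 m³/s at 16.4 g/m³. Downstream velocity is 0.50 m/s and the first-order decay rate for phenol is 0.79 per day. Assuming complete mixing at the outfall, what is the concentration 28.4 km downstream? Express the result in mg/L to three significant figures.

16 µg/L = 0.016 mg/L.
After complete mixing, C₀ = (1.5·16.4 + 14·0.016) / 15.5 = 1.602 mg/L.
Travel time t = 2.84e+04 m / 0.50 m/s = 5.68e+04 s = 0.6574 d.
C = 1.602·exp(−0.79·0.6574) = 1.602·0.5949 = 0.9528 mg/L.

0.953 mg/L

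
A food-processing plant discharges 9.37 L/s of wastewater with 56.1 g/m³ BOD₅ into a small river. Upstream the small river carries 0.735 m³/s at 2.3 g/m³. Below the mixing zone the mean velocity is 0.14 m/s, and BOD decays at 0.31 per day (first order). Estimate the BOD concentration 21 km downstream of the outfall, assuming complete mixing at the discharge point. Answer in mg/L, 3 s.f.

1.74 mg/L

9.37 L/s = 0.00937 m³/s.
After complete mixing, C₀ = (0.00937·56.1 + 0.735·2.3) / 0.7444 = 2.977 mg/L.
Travel time t = 2.1e+04 m / 0.14 m/s = 1.5e+05 s = 1.736 d.
C = 2.977·exp(−0.31·1.736) = 2.977·0.5838 = 1.738 mg/L.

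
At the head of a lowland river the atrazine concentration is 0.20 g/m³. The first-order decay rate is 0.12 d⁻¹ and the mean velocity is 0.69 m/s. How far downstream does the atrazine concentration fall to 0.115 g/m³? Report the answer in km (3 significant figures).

275 km

From C = C₀·e^(−kt), t = ln(C₀/C)/k = ln(0.20/0.115)/0.12 = 0.5534/0.12 = 4.612 d.
Distance = v·t = 0.69 m/s × 3.984e+05 s = 2.749e+05 m = 274.9 km.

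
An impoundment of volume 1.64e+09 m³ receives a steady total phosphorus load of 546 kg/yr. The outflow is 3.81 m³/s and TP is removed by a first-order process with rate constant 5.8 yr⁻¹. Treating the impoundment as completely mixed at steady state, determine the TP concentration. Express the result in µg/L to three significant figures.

Outflow Q = 3.81 m³/s × 3.156e+07 s/yr = 1.202e+08 m³/yr.
Steady-state CSTR mass balance: W = Q·C + k·V·C, so C = W/(Q + kV).
Q + kV = 1.202e+08 + 5.8·1.64e+09 = 9.632e+09 m³/yr.
C = 546/9.632e+09 = 5.668e-08 kg/m³ = 5.668e-05 mg/L = 0.05668 µg/L.

0.0567 µg/L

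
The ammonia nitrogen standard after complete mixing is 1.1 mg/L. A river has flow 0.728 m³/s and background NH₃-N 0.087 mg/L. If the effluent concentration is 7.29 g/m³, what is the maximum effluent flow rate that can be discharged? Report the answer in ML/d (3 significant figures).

10.3 ML/d

Mass balance at complete mixing: C_std·(Q_w + Q_r) = Q_w·C_e + Q_r·C_b.
Rearranging, Q_w = Q_r·(C_std − C_b)/(C_e − C_std) = 0.728·(1.1 − 0.087) / (7.29 − 1.1) = 0.1191 m³/s.
= 10.29 ML/d.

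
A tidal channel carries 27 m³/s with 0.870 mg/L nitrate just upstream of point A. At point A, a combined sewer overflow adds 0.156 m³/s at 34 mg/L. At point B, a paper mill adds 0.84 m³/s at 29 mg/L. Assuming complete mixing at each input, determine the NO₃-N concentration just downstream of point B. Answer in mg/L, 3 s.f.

After input A: C = (27·0.87 + 0.156·34) / 27.16 = 1.06 mg/L.
After input B: C = (27.16·1.06 + 0.84·29) / 28 = 1.899 mg/L.

1.90 mg/L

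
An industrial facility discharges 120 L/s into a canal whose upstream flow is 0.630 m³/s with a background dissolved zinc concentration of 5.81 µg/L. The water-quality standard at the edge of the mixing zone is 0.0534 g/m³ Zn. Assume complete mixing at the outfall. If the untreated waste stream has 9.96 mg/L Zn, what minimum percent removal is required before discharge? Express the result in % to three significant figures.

97.0 %

120 L/s = 0.12 m³/s.
5.81 µg/L = 0.00581 mg/L.
Mass balance: 0.0534·0.75 = 0.12·Cₑ + 0.63·0.00581.
Cₑ = (0.04005 − 0.00366) / 0.12 = 0.3032 mg/L.
Required removal = 1 − 0.3032/9.96 = 96.96 %.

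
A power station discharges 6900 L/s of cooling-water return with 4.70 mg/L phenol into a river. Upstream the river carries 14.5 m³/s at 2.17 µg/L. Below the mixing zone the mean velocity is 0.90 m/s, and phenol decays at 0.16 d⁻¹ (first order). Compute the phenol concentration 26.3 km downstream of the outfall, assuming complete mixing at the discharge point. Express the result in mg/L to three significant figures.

6900 L/s = 6.9 m³/s.
2.17 µg/L = 0.00217 mg/L.
After complete mixing, C₀ = (6.9·4.7 + 14.5·0.00217) / 21.4 = 1.517 mg/L.
Travel time t = 2.63e+04 m / 0.90 m/s = 2.922e+04 s = 0.3382 d.
C = 1.517·exp(−0.16·0.3382) = 1.517·0.9473 = 1.437 mg/L.

1.44 mg/L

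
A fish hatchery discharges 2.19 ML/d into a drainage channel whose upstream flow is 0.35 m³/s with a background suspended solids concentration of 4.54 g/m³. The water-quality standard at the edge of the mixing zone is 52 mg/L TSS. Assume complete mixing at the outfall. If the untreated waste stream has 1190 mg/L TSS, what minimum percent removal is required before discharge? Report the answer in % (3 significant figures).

2.19 ML/d = 0.02535 m³/s.
Mass balance: 52·0.3753 = 0.02535·Cₑ + 0.35·4.54.
Cₑ = (19.52 − 1.589) / 0.02535 = 707.3 mg/L.
Required removal = 1 − 707.3/1190 = 40.56 %.

40.6 %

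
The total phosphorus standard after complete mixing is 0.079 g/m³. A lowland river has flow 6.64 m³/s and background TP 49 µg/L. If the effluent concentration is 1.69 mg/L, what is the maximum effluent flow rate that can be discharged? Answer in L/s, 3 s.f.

49 µg/L = 0.049 mg/L.
Mass balance at complete mixing: C_std·(Q_w + Q_r) = Q_w·C_e + Q_r·C_b.
Rearranging, Q_w = Q_r·(C_std − C_b)/(C_e − C_std) = 6.64·(0.079 − 0.049) / (1.69 − 0.079) = 0.1236 m³/s.
= 123.6 L/s.

124 L/s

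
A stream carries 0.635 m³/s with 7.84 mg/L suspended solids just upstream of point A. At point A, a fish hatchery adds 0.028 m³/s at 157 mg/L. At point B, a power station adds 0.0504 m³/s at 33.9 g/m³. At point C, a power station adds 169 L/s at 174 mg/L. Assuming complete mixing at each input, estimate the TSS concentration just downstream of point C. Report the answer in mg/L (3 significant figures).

45.9 mg/L

After input A: C = (0.635·7.84 + 0.028·157) / 0.663 = 14.14 mg/L.
After input B: C = (0.663·14.14 + 0.0504·33.9) / 0.7134 = 15.54 mg/L.
169 L/s = 0.169 m³/s.
After input C: C = (0.7134·15.54 + 0.169·174) / 0.8824 = 45.89 mg/L.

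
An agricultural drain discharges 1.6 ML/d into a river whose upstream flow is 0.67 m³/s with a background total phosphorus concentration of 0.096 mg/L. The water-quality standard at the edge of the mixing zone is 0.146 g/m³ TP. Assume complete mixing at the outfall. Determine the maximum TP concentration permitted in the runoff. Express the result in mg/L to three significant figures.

1.95 mg/L

1.6 ML/d = 0.01852 m³/s.
Mass balance: 0.146·0.6885 = 0.01852·Cₑ + 0.67·0.096.
Cₑ = (0.1005 − 0.06432) / 0.01852 = 1.955 mg/L.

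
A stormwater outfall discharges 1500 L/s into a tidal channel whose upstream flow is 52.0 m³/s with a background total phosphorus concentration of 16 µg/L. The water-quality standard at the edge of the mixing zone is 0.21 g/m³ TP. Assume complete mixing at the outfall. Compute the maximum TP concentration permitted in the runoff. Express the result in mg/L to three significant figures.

1500 L/s = 1.5 m³/s.
16 µg/L = 0.016 mg/L.
Mass balance: 0.21·53.5 = 1.5·Cₑ + 52·0.016.
Cₑ = (11.23 − 0.832) / 1.5 = 6.935 mg/L.

6.94 mg/L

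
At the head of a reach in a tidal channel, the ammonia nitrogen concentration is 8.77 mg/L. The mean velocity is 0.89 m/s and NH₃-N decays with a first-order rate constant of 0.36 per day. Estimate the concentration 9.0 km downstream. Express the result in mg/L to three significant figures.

Travel time t = 9.0 km / 0.89 m/s = 9000/0.89 = 1.011e+04 s = 0.117 d.
First-order decay: C = 8.77·exp(−0.36·0.117) = 8.77·0.9587 = 8.408 mg/L.

8.41 mg/L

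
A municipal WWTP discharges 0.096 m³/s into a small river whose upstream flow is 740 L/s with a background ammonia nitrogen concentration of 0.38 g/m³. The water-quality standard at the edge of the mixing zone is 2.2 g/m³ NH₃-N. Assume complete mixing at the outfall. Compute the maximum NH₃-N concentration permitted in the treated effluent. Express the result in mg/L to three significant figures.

16.2 mg/L

740 L/s = 0.74 m³/s.
Mass balance: 2.2·0.836 = 0.096·Cₑ + 0.74·0.38.
Cₑ = (1.839 − 0.2812) / 0.096 = 16.23 mg/L.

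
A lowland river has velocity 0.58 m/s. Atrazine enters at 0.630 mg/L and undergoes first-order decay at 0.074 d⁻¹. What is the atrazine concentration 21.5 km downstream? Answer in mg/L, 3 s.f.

0.610 mg/L

Travel time t = 21.5 km / 0.58 m/s = 2.15e+04/0.58 = 3.707e+04 s = 0.429 d.
First-order decay: C = 0.630·exp(−0.074·0.429) = 0.630·0.9687 = 0.6103 mg/L.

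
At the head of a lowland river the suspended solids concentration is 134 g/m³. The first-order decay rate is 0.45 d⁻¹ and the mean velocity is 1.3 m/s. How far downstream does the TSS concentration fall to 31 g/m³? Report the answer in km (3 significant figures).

365 km

From C = C₀·e^(−kt), t = ln(C₀/C)/k = ln(134/31)/0.45 = 1.464/0.45 = 3.253 d.
Distance = v·t = 1.3 m/s × 2.811e+05 s = 3.654e+05 m = 365.4 km.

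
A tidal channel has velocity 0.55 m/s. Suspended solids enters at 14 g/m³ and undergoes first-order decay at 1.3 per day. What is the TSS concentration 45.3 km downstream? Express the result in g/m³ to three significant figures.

Travel time t = 45.3 km / 0.55 m/s = 4.53e+04/0.55 = 8.236e+04 s = 0.9533 d.
First-order decay: C = 14·exp(−1.3·0.9533) = 14·0.2896 = 4.054 g/m³.

4.05 g/m³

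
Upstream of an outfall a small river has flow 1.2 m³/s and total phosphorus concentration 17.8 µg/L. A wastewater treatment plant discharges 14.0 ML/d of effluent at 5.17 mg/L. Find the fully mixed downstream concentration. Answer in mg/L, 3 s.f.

14.0 ML/d = 0.162 m³/s.
17.8 µg/L = 0.0178 mg/L.
Flow-weighted mixing gives C = (0.162·5.17 + 1.2·0.0178) / (0.162 + 1.2) = 0.8591/1.362 = 0.6307 mg/L.

0.631 mg/L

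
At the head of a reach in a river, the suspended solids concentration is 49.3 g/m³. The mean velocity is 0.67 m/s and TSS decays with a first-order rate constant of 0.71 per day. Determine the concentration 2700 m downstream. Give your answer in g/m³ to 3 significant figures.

47.7 g/m³

Travel time t = 2700 m / 0.67 m/s = 2700/0.67 = 4030 s = 0.04664 d.
First-order decay: C = 49.3·exp(−0.71·0.04664) = 49.3·0.9674 = 47.69 g/m³.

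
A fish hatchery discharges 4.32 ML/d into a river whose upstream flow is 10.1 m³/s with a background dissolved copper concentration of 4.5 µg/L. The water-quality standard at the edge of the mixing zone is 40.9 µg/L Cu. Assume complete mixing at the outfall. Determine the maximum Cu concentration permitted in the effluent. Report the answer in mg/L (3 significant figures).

4.32 ML/d = 0.05 m³/s.
4.5 µg/L = 0.0045 mg/L.
40.9 µg/L = 0.0409 mg/L.
Mass balance: 0.0409·10.15 = 0.05·Cₑ + 10.1·0.0045.
Cₑ = (0.4151 − 0.04545) / 0.05 = 7.394 mg/L.

7.39 mg/L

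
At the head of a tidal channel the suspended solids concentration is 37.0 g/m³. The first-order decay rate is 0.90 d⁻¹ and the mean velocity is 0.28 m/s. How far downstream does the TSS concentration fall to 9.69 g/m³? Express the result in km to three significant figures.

From C = C₀·e^(−kt), t = ln(C₀/C)/k = ln(37.0/9.69)/0.90 = 1.34/0.90 = 1.489 d.
Distance = v·t = 0.28 m/s × 1.286e+05 s = 3.601e+04 m = 36.01 km.

36.0 km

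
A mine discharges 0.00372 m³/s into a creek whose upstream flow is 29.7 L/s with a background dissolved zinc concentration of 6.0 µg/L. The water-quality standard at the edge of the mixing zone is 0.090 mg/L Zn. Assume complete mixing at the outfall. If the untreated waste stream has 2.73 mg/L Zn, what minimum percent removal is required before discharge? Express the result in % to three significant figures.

29.7 L/s = 0.0297 m³/s.
6.0 µg/L = 0.006 mg/L.
Mass balance: 0.09·0.03342 = 0.00372·Cₑ + 0.0297·0.006.
Cₑ = (0.003008 − 0.0001782) / 0.00372 = 0.7606 mg/L.
Required removal = 1 − 0.7606/2.73 = 72.14 %.

72.1 %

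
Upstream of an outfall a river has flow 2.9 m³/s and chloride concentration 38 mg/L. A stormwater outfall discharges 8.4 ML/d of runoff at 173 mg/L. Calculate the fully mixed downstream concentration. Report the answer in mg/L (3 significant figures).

42.4 mg/L

8.4 ML/d = 0.09722 m³/s.
Conservation of mass across the mixing zone: C = (0.09722·173 + 2.9·38) / (0.09722 + 2.9) = 127/2.997 = 42.38 mg/L.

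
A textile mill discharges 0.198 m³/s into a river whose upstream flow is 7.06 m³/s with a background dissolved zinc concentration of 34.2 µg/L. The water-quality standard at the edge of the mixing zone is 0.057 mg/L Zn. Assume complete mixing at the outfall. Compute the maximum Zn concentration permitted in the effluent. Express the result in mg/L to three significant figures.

0.870 mg/L

34.2 µg/L = 0.0342 mg/L.
Mass balance: 0.057·7.258 = 0.198·Cₑ + 7.06·0.0342.
Cₑ = (0.4137 − 0.2415) / 0.198 = 0.87 mg/L.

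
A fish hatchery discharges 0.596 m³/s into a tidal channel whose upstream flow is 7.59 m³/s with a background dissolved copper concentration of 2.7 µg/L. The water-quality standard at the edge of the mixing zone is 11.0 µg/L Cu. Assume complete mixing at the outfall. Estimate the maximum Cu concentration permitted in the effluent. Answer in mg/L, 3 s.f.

2.7 µg/L = 0.0027 mg/L.
11.0 µg/L = 0.011 mg/L.
Mass balance: 0.011·8.186 = 0.596·Cₑ + 7.59·0.0027.
Cₑ = (0.09005 − 0.02049) / 0.596 = 0.1167 mg/L.

0.117 mg/L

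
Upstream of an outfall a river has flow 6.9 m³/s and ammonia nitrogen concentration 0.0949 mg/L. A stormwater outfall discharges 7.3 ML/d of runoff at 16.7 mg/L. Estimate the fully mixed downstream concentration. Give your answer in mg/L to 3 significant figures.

7.3 ML/d = 0.08449 m³/s.
Conservation of mass across the mixing zone: C = (0.08449·16.7 + 6.9·0.0949) / (0.08449 + 6.9) = 2.066/6.984 = 0.2958 mg/L.

0.296 mg/L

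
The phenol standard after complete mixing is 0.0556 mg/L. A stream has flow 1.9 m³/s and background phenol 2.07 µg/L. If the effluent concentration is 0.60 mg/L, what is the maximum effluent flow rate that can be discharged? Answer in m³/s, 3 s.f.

2.07 µg/L = 0.00207 mg/L.
Mass balance at complete mixing: C_std·(Q_w + Q_r) = Q_w·C_e + Q_r·C_b.
Rearranging, Q_w = Q_r·(C_std − C_b)/(C_e − C_std) = 1.9·(0.0556 − 0.00207) / (0.6 − 0.0556) = 0.1868 m³/s.

0.187 m³/s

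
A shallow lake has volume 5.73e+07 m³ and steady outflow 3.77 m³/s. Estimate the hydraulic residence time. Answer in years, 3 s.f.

0.482 yr

Q = 3.77 m³/s × 3.156e+07 s/yr = 1.19e+08 m³/yr.
Hydraulic residence time τ = V/Q = 5.73e+07/1.19e+08 = 0.4816 yr.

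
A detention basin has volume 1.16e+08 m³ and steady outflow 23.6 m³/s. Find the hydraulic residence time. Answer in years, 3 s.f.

Q = 23.6 m³/s × 3.156e+07 s/yr = 7.448e+08 m³/yr.
Hydraulic residence time τ = V/Q = 1.16e+08/7.448e+08 = 0.1558 yr.

0.156 yr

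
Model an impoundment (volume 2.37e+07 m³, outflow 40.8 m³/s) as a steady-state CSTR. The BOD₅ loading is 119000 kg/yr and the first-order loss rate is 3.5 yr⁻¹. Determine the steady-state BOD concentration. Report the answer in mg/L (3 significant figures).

0.0868 mg/L

Outflow Q = 40.8 m³/s × 3.156e+07 s/yr = 1.288e+09 m³/yr.
Steady-state CSTR mass balance: W = Q·C + k·V·C, so C = W/(Q + kV).
Q + kV = 1.288e+09 + 3.5·2.37e+07 = 1.371e+09 m³/yr.
C = 119000/1.371e+09 = 8.683e-05 kg/m³ = 0.08683 mg/L.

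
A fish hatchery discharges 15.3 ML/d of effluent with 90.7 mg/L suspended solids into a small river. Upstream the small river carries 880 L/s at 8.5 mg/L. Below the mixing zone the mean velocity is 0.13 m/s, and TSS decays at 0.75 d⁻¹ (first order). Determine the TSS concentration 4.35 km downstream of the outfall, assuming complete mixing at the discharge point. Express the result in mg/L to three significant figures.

16.7 mg/L

15.3 ML/d = 0.1771 m³/s.
880 L/s = 0.88 m³/s.
After complete mixing, C₀ = (0.1771·90.7 + 0.88·8.5) / 1.057 = 22.27 mg/L.
Travel time t = 4350 m / 0.13 m/s = 3.346e+04 s = 0.3873 d.
C = 22.27·exp(−0.75·0.3873) = 22.27·0.7479 = 16.66 mg/L.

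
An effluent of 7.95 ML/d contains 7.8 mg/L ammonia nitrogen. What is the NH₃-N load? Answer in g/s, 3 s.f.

0.718 g/s

7.95 ML/d = 0.09201 m³/s.
Mass flux = Q·C = 0.09201 m³/s × 7.8 g/m³ = 0.7177 g/s.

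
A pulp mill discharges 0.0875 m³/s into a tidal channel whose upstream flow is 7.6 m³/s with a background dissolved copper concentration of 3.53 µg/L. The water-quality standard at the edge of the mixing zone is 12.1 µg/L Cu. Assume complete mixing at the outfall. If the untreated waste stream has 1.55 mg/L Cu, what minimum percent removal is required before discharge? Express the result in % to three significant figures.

51.2 %

3.53 µg/L = 0.00353 mg/L.
12.1 µg/L = 0.0121 mg/L.
Mass balance: 0.0121·7.688 = 0.0875·Cₑ + 7.6·0.00353.
Cₑ = (0.09302 − 0.02683) / 0.0875 = 0.7565 mg/L.
Required removal = 1 − 0.7565/1.55 = 51.2 %.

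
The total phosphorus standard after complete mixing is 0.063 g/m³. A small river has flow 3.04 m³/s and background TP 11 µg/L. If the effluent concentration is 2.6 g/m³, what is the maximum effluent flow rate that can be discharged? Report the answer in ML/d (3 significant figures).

11 µg/L = 0.011 mg/L.
Mass balance at complete mixing: C_std·(Q_w + Q_r) = Q_w·C_e + Q_r·C_b.
Rearranging, Q_w = Q_r·(C_std − C_b)/(C_e − C_std) = 3.04·(0.063 − 0.011) / (2.6 − 0.063) = 0.06231 m³/s.
= 5.384 ML/d.

5.38 ML/d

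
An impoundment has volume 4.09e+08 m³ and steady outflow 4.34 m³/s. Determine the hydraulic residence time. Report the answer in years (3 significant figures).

Q = 4.34 m³/s × 3.156e+07 s/yr = 1.37e+08 m³/yr.
Hydraulic residence time τ = V/Q = 4.09e+08/1.37e+08 = 2.986 yr.

2.99 yr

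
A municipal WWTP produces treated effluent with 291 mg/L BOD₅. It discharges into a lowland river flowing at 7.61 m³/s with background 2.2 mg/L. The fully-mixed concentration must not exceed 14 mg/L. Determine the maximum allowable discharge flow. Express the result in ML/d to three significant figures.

28.0 ML/d

Mass balance at complete mixing: C_std·(Q_w + Q_r) = Q_w·C_e + Q_r·C_b.
Rearranging, Q_w = Q_r·(C_std − C_b)/(C_e − C_std) = 7.61·(14 − 2.2) / (291 − 14) = 0.3242 m³/s.
= 28.01 ML/d.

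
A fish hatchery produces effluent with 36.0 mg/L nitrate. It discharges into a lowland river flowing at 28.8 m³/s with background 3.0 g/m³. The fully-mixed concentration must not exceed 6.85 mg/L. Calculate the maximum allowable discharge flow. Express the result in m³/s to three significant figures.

Mass balance at complete mixing: C_std·(Q_w + Q_r) = Q_w·C_e + Q_r·C_b.
Rearranging, Q_w = Q_r·(C_std − C_b)/(C_e − C_std) = 28.8·(6.85 − 3) / (36 − 6.85) = 3.804 m³/s.

3.80 m³/s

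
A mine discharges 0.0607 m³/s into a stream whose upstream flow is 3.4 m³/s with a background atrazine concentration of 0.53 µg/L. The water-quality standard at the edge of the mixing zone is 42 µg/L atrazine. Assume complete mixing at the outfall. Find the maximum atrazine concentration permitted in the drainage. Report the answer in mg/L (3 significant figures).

2.36 mg/L

0.53 µg/L = 0.00053 mg/L.
42 µg/L = 0.042 mg/L.
Mass balance: 0.042·3.461 = 0.0607·Cₑ + 3.4·0.00053.
Cₑ = (0.1453 − 0.001802) / 0.0607 = 2.365 mg/L.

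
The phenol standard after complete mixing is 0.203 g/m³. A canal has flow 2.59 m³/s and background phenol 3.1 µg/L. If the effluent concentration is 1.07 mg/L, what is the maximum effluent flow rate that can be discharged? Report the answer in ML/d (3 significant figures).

3.1 µg/L = 0.0031 mg/L.
Mass balance at complete mixing: C_std·(Q_w + Q_r) = Q_w·C_e + Q_r·C_b.
Rearranging, Q_w = Q_r·(C_std − C_b)/(C_e − C_std) = 2.59·(0.203 − 0.0031) / (1.07 − 0.203) = 0.5972 m³/s.
= 51.59 ML/d.

51.6 ML/d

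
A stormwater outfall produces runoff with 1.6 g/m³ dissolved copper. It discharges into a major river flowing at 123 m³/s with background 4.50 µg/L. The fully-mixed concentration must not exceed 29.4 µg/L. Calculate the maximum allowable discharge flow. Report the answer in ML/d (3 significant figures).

4.50 µg/L = 0.0045 mg/L.
29.4 µg/L = 0.0294 mg/L.
Mass balance at complete mixing: C_std·(Q_w + Q_r) = Q_w·C_e + Q_r·C_b.
Rearranging, Q_w = Q_r·(C_std − C_b)/(C_e − C_std) = 123·(0.0294 − 0.0045) / (1.6 − 0.0294) = 1.95 m³/s.
= 168.5 ML/d.

168 ML/d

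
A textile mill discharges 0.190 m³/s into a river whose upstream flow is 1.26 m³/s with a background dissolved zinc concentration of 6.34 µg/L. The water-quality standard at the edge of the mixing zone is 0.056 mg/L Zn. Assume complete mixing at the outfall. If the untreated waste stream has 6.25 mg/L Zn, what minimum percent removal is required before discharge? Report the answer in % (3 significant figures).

6.34 µg/L = 0.00634 mg/L.
Mass balance: 0.056·1.45 = 0.19·Cₑ + 1.26·0.00634.
Cₑ = (0.0812 − 0.007988) / 0.19 = 0.3853 mg/L.
Required removal = 1 − 0.3853/6.25 = 93.83 %.

93.8 %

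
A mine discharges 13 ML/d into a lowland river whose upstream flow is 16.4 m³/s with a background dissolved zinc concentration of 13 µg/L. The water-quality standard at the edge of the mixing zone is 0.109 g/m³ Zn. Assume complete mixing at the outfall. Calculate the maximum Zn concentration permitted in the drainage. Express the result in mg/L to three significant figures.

10.6 mg/L

13 ML/d = 0.1505 m³/s.
13 µg/L = 0.013 mg/L.
Mass balance: 0.109·16.55 = 0.1505·Cₑ + 16.4·0.013.
Cₑ = (1.804 − 0.2132) / 0.1505 = 10.57 mg/L.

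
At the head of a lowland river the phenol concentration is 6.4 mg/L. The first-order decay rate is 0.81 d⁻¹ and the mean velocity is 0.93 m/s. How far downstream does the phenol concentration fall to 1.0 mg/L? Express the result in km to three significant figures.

184 km

From C = C₀·e^(−kt), t = ln(C₀/C)/k = ln(6.4/1.0)/0.81 = 1.856/0.81 = 2.292 d.
Distance = v·t = 0.93 m/s × 1.98e+05 s = 1.841e+05 m = 184.1 km.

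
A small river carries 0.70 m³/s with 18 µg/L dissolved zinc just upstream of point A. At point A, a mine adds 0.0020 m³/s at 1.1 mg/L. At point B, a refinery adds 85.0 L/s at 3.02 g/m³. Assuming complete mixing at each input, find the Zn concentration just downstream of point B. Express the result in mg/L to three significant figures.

0.345 mg/L

18 µg/L = 0.018 mg/L.
After input A: C = (0.7·0.018 + 0.002·1.1) / 0.702 = 0.02108 mg/L.
85.0 L/s = 0.085 m³/s.
After input B: C = (0.702·0.02108 + 0.085·3.02) / 0.787 = 0.345 mg/L.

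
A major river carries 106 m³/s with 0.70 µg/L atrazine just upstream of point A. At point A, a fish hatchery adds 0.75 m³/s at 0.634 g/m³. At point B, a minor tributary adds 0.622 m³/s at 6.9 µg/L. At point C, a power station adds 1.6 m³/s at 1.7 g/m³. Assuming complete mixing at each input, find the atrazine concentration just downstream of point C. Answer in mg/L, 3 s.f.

0.0300 mg/L

0.70 µg/L = 0.0007 mg/L.
After input A: C = (106·0.0007 + 0.75·0.634) / 106.8 = 0.005149 mg/L.
6.9 µg/L = 0.0069 mg/L.
After input B: C = (106.8·0.005149 + 0.622·0.0069) / 107.4 = 0.00516 mg/L.
After input C: C = (107.4·0.00516 + 1.6·1.7) / 109 = 0.03004 mg/L.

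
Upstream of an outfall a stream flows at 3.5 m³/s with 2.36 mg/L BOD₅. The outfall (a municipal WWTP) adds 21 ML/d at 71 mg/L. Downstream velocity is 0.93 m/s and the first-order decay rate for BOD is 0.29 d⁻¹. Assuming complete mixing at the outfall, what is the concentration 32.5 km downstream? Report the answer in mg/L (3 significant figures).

21 ML/d = 0.2431 m³/s.
After complete mixing, C₀ = (0.2431·71 + 3.5·2.36) / 3.743 = 6.817 mg/L.
Travel time t = 3.25e+04 m / 0.93 m/s = 3.495e+04 s = 0.4045 d.
C = 6.817·exp(−0.29·0.4045) = 6.817·0.8893 = 6.063 mg/L.

6.06 mg/L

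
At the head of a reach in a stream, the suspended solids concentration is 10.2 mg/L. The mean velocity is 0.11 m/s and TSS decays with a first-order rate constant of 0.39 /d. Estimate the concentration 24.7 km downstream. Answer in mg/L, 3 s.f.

Travel time t = 24.7 km / 0.11 m/s = 2.47e+04/0.11 = 2.245e+05 s = 2.599 d.
First-order decay: C = 10.2·exp(−0.39·2.599) = 10.2·0.3629 = 3.702 mg/L.

3.70 mg/L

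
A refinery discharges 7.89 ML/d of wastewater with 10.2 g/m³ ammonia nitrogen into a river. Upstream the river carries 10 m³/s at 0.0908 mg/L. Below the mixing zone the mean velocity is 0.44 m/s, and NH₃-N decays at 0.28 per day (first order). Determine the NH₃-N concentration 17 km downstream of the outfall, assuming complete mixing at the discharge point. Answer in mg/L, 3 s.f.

0.161 mg/L

7.89 ML/d = 0.09132 m³/s.
After complete mixing, C₀ = (0.09132·10.2 + 10·0.0908) / 10.09 = 0.1823 mg/L.
Travel time t = 1.7e+04 m / 0.44 m/s = 3.864e+04 s = 0.4472 d.
C = 0.1823·exp(−0.28·0.4472) = 0.1823·0.8823 = 0.1608 mg/L.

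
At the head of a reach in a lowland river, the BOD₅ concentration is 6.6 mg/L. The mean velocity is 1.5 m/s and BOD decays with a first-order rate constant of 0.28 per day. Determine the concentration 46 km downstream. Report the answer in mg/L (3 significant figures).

5.98 mg/L

Travel time t = 46 km / 1.5 m/s = 4.6e+04/1.5 = 3.067e+04 s = 0.3549 d.
First-order decay: C = 6.6·exp(−0.28·0.3549) = 6.6·0.9054 = 5.976 mg/L.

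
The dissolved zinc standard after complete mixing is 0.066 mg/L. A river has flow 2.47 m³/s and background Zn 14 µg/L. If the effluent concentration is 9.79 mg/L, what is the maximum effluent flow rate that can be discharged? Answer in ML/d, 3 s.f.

14 µg/L = 0.014 mg/L.
Mass balance at complete mixing: C_std·(Q_w + Q_r) = Q_w·C_e + Q_r·C_b.
Rearranging, Q_w = Q_r·(C_std − C_b)/(C_e − C_std) = 2.47·(0.066 − 0.014) / (9.79 − 0.066) = 0.01321 m³/s.
= 1.141 ML/d.

1.14 ML/d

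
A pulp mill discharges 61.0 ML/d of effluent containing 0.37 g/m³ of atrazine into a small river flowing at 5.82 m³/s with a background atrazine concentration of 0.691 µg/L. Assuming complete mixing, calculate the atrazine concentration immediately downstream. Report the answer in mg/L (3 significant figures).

0.0406 mg/L

61.0 ML/d = 0.706 m³/s.
0.691 µg/L = 0.000691 mg/L.
Conservation of mass across the mixing zone: C = (0.706·0.37 + 5.82·0.000691) / (0.706 + 5.82) = 0.2652/6.526 = 0.04064 mg/L.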